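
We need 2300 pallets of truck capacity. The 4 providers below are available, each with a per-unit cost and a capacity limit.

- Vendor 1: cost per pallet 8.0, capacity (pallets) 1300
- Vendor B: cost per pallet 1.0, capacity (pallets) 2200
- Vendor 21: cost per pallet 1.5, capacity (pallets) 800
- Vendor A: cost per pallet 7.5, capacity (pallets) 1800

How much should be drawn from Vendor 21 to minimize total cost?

Fill from the cheapest provider first.
Vendor B at 1.0: take all 2200 pallets — 100 still needed.
Take 100 from Vendor 21 at 1.5 to finish.
Vendor A, Vendor 1: unused.

100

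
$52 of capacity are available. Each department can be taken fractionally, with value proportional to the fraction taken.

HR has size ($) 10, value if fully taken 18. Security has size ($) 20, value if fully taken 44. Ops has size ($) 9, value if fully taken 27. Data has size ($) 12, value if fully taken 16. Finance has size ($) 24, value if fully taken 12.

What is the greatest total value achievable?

105.5

Sort by value density: Ops 27/9≈3, Security 44/20≈2.2, HR 18/10≈1.8, Data 16/12≈1.33, Finance 12/24≈0.5.
Ops: take in full, 9 $ for value 27 — 43 left.
Take all of Security (20 $, value 44) — 23 $ left.
Take all of HR (10 $, value 18) — 13 $ left.
Take all of Data (12 $, value 16) — 1 $ left.
1 $ left: a 1/24 share of Finance gives 12×1/24 = 0.5.
Total value = 105.5.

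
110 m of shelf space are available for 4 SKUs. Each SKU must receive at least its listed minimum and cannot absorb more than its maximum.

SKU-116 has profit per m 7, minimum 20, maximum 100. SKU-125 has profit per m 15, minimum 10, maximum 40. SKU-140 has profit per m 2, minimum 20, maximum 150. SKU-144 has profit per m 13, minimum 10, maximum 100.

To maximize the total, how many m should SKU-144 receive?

30

Meeting every minimum uses 20+10+20+10 = 60 m, leaving 50.
Order the SKUs by profit per m: SKU-125 15 > SKU-144 13 > SKU-116 7 > SKU-140 2.
SKU-125 takes 30 more to reach its cap of 40 ; 20 left.
SKU-144 has room for 90 more but only 20 remain, so it gets 30.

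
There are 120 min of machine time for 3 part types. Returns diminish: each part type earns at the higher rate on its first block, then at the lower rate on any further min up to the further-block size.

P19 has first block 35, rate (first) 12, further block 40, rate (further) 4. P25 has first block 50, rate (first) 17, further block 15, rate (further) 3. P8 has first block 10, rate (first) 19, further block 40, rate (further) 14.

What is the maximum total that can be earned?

1840

Order all 6 blocks by rate: P8/T1 19 > P25/T1 17 > P8/T2 14 > P19/T1 12 > P19/T2 4 > P25/T2 3.
P8/T1 (19): +10 — 110 left.
Fill P25 T1 block (50 at 17) — 60 left.
Fill P8 T2 block (40 at 14) — 20 left.
P19/T1: +20 of 35 at 12; pool empty.
Total = 19×10 + 17×50 + 14×40 + 12×20 = 1840.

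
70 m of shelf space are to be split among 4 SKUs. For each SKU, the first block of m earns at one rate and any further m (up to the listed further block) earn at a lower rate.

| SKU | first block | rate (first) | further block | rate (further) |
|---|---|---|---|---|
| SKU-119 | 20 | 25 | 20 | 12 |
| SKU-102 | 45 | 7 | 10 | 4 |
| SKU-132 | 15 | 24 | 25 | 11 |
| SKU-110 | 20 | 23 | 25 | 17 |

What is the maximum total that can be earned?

1575

Treat each block as its own option and order by rate: SKU-119/first 25 > SKU-132/first 24 > SKU-110/first 23 > SKU-110/second 17 > SKU-119/second 12 > SKU-132/second 11 > SKU-102/first 7 > SKU-102/second 4.
SKU-119 first at 25: fill all 20 ; 50 left.
SKU-132/first (24): +15 ; 35 left.
Fill SKU-110 first block (20 at 23) ; 15 left.
SKU-110/second: +15 of 25 at 17; pool empty.
Total = 25×20 + 24×15 + 23×20 + 17×15 = 1575.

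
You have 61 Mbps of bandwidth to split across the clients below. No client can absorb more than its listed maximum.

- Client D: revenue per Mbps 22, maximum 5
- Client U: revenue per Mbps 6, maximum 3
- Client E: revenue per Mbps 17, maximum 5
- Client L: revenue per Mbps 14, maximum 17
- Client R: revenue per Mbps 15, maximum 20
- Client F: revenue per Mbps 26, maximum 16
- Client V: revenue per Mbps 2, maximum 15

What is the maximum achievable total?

1121

Highest revenue per Mbps first: Client F 26 > Client D 22 > Client E 17 > Client R 15 > Client L 14 > Client U 6 > Client V 2.
Give Client F 16 to hit its cap of 16 → 45 left.
Client D: +5 to 5 (cap) → 40 left.
Give Client E 5 to hit its cap of 5 → 35 left.
Client R takes 20 to reach its cap of 20 → 15 left.
Only 15 left; Client L takes them to reach 15.
Total = 22×5 + 17×5 + 14×15 + 15×20 + 26×16 = 1121.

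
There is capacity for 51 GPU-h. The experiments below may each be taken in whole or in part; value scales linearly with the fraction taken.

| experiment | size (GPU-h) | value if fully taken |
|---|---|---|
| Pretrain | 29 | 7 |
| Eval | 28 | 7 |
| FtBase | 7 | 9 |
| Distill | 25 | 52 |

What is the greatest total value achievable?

Best value per unit of size first: Distill 52/25≈2.08, FtBase 9/7≈1.29, Eval 7/28≈0.25, Pretrain 7/29≈0.241.
Distill: take in full, 25 GPU-h for value 52 ; 26 left.
Take all of FtBase (7 GPU-h, value 9) ; 19 GPU-h left.
Only 19 GPU-h remain; take 19/28 of Eval for value 7×19/28 = 4.75.
Total value = 65.75.

65.75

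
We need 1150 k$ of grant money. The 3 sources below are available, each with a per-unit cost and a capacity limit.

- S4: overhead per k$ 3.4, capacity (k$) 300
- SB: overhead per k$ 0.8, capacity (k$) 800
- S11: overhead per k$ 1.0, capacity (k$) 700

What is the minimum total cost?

Fill from the cheapest source first.
SB (0.8): use full 800 → 350 k$ to go.
S11 at 1.0: take 350 of its 700 → requirement met.
S4: unused.
Cost = 800×0.8 + 350×1.0 = 990.

990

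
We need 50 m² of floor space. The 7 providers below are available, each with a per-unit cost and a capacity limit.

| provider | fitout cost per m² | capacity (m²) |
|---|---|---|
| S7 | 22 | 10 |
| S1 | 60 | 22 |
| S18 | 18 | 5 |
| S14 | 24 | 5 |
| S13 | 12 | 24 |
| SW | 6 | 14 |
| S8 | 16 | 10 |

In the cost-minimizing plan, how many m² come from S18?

2

Cheapest first:
SW at 6: take all 14 m² → 36 still needed.
S13 (12): use full 24 → 12 m² to go.
Take 10 from S8 at 16 → need 2 more.
S18 (18): take the remaining 2 → done.
S7, S14, S1: unused.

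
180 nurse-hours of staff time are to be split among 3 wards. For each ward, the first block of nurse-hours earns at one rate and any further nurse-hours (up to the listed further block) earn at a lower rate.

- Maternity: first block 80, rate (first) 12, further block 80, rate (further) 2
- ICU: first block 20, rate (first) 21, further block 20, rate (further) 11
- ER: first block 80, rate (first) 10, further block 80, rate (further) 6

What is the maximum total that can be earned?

2200

Rank every tier by rate: ICU/tier1 21 > Maternity/tier1 12 > ICU/tier2 11 > ER/tier1 10 > ER/tier2 6 > Maternity/tier2 2.
ICU/tier1 (21): +20 → 160 left.
Maternity/tier1 (12): +80 → 80 left.
ICU tier2 at 11: fill all 20 → 60 left.
60 remain; put them into ER tier1 at 10.
Total = 21×20 + 12×80 + 11×20 + 10×60 = 2200.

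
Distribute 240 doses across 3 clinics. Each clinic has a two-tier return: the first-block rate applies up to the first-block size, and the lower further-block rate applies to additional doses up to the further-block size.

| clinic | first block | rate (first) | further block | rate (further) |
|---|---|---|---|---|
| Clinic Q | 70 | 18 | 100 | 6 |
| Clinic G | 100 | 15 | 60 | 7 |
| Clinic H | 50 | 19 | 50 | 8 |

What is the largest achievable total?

3870

Rank every tier by rate: Clinic H/T1 19 > Clinic Q/T1 18 > Clinic G/T1 15 > Clinic H/T2 8 > Clinic G/T2 7 > Clinic Q/T2 6.
Fill Clinic H T1 block (50 at 19) → 190 left.
Clinic Q T1 at 18: fill all 70 → 120 left.
Fill Clinic G T1 block (100 at 15) → 20 left.
Clinic H T2 at 8: only 20 left, fill 20.
Total = 19×50 + 18×70 + 15×100 + 8×20 = 3870.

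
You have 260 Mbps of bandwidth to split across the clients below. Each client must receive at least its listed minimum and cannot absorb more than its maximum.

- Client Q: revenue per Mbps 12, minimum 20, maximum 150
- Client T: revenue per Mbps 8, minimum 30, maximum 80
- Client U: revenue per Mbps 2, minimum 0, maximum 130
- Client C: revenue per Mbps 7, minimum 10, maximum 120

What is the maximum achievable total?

Meeting every minimum uses 20+30+0+10 = 60 Mbps, leaving 200.
Highest revenue per Mbps first: Client Q 12 > Client T 8 > Client C 7 > Client U 2.
Client Q takes 130 more to reach its cap of 150 — 70 left.
Give Client T 50 more to hit its cap of 80 — 20 left.
Client C: +20 (room for 110) → 30. Pool exhausted.
Total = 12×150 + 8×80 + 7×30 = 2650.

2650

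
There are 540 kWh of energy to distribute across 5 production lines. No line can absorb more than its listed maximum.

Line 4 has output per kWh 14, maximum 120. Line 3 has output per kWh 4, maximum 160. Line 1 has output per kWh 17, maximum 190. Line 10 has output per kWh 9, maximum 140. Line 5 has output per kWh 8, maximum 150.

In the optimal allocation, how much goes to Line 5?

Rank by output per kWh: Line 1 17 > Line 4 14 > Line 10 9 > Line 5 8 > Line 3 4.
Line 1: +190 to 190 (cap) ; 350 left.
Line 4 takes 120 to reach its cap of 120 ; 230 left.
Give Line 10 140 to hit its cap of 140 ; 90 left.
Line 5: +90 (room for 150) → 90. Pool exhausted.

90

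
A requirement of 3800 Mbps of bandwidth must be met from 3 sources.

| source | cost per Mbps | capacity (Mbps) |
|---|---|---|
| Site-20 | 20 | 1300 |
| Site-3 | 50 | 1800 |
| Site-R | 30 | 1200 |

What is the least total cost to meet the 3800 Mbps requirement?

127000

Use sources in increasing cost order.
Site-20 (20): use full 1300 → 2500 Mbps to go.
Site-R (30): use full 1200 → 1300 Mbps to go.
Site-3 at 50: take 1300 of its 1800 → requirement met.
Cost = 1300×20 + 1200×30 + 1300×50 = 127000.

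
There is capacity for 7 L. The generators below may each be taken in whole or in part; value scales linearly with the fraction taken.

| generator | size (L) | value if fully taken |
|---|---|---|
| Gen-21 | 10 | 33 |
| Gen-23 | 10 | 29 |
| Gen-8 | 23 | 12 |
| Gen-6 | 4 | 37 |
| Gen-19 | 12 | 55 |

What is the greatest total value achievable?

Rank by value-to-size ratio: Gen-6 37/4≈9.25, Gen-19 55/12≈4.58, Gen-21 33/10≈3.3, Gen-23 29/10≈2.9, Gen-8 12/23≈0.522.
Gen-6: take in full, 4 L for value 37 — 3 left.
Fill the last 3 L with part of Gen-19: 3/12 of it earns 13.75.
Total value = 50.75.

50.75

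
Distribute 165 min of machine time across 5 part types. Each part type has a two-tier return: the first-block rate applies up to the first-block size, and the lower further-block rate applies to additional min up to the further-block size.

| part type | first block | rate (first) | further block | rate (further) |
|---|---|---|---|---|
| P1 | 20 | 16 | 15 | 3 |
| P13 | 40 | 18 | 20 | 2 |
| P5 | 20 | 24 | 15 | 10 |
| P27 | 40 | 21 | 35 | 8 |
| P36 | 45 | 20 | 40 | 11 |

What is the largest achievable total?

Treat each block as its own option and order by rate: P5/T1 24 > P27/T1 21 > P36/T1 20 > P13/T1 18 > P1/T1 16 > P36/T2 11 > P5/T2 10 > P27/T2 8 > P1/T2 3 > P13/T2 2.
Fill P5 T1 block (20 at 24) → 145 left.
P27 T1 at 21: fill all 40 → 105 left.
Fill P36 T1 block (45 at 20) → 60 left.
P13 T1 at 18: fill all 40 → 20 left.
P1 T1 at 16: fill all 20 → 0 left.
Total = 24×20 + 21×40 + 20×45 + 18×40 + 16×20 = 3260.

3260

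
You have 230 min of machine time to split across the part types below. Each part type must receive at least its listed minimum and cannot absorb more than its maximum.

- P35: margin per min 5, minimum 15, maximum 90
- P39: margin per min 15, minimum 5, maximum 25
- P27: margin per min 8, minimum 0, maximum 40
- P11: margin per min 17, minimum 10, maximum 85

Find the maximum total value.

Meeting every minimum uses 15+5+0+10 = 30 min, leaving 200.
Rank by margin per min: P11 17 > P39 15 > P27 8 > P35 5.
P11 takes 75 more to reach its cap of 85 ; 125 left.
P39 takes 20 more to reach its cap of 25 ; 105 left.
P27: +40 to 40 (cap) ; 65 left.
P35 has room for 75 more but only 65 remain, so it gets 80.
Total = 5×80 + 15×25 + 8×40 + 17×85 = 2540.

2540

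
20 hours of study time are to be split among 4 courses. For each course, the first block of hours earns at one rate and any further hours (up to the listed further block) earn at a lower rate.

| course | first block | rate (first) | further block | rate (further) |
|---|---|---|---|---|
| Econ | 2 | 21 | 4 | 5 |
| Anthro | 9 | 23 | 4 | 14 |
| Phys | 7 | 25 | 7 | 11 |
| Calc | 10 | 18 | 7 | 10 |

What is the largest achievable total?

460

Rank every tier by rate: Phys/tier1 25 > Anthro/tier1 23 > Econ/tier1 21 > Calc/tier1 18 > Anthro/tier2 14 > Phys/tier2 11 > Calc/tier2 10 > Econ/tier2 5.
Fill Phys tier1 block (7 at 25) → 13 left.
Anthro tier1 at 23: fill all 9 → 4 left.
Fill Econ tier1 block (2 at 21) → 2 left.
Calc/tier1: +2 of 10 at 18; pool empty.
Total = 25×7 + 23×9 + 21×2 + 18×2 = 460.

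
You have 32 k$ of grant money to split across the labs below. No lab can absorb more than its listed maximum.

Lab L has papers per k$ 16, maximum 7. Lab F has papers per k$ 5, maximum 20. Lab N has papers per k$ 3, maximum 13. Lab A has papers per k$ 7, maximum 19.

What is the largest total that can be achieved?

275

Rank by papers per k$: Lab L 16 > Lab A 7 > Lab F 5 > Lab N 3.
Lab L: +7 to 7 (cap) → 25 left.
Give Lab A 19 to hit its cap of 19 → 6 left.
Lab F has room for 20 but only 6 remain, so it gets 6.
Total = 16×7 + 5×6 + 7×19 = 275.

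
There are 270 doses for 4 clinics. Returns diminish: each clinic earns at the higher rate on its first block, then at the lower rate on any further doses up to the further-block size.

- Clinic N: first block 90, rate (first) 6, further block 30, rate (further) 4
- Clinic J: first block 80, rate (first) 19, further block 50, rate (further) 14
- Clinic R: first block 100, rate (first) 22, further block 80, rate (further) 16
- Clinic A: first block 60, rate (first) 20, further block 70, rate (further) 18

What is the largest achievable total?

5460

Order all 8 blocks by rate: Clinic R/first 22 > Clinic A/first 20 > Clinic J/first 19 > Clinic A/second 18 > Clinic R/second 16 > Clinic J/second 14 > Clinic N/first 6 > Clinic N/second 4.
Clinic R first at 22: fill all 100 — 170 left.
Clinic A first at 20: fill all 60 — 110 left.
Fill Clinic J first block (80 at 19) — 30 left.
30 remain; put them into Clinic A second at 18.
Total = 22×100 + 20×60 + 19×80 + 18×30 = 5460.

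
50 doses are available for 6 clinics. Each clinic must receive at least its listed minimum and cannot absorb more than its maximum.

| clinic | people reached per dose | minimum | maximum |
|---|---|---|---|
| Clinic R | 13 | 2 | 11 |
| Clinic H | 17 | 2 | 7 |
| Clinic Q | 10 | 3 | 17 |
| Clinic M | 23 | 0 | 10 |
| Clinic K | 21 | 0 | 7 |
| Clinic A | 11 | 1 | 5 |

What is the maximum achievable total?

Meeting every minimum uses 2+2+3+0+0+1 = 8 doses, leaving 42.
Order the clinics by people reached per dose: Clinic M 23 > Clinic K 21 > Clinic H 17 > Clinic R 13 > Clinic A 11 > Clinic Q 10.
Give Clinic M 10 more to hit its cap of 10 ; 32 left.
Clinic K: +7 to 7 (cap) ; 25 left.
Clinic H takes 5 more to reach its cap of 7 ; 20 left.
Give Clinic R 9 more to hit its cap of 11 ; 11 left.
Clinic A: +4 to 5 (cap) ; 7 left.
Clinic Q has room for 14 more but only 7 remain, so it gets 10.
Total = 13×11 + 17×7 + 10×10 + 23×10 + 21×7 + 11×5 = 794.

794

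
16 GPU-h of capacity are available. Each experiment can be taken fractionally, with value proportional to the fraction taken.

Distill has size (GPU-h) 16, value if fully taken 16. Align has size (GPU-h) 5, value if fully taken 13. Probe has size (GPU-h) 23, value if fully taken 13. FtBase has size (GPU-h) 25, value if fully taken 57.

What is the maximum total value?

Rank by value-to-size ratio: Align 13/5≈2.6, FtBase 57/25≈2.28, Distill 16/16≈1, Probe 13/23≈0.565.
All 5 GPU-h of Align fit (value 13) — 11 remain.
Only 11 GPU-h remain; take 11/25 of FtBase for value 57×11/25 = 25.08.
Total value = 38.08.

38.08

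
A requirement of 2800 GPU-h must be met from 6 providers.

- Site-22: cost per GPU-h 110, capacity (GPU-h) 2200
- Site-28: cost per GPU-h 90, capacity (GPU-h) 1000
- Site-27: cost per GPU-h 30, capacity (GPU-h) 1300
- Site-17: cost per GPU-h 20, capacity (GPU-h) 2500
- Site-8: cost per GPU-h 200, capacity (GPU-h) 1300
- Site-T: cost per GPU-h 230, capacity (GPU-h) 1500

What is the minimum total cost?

Use providers in increasing cost order.
Site-17 at 20: take all 2500 GPU-h → 300 still needed.
Take 300 from Site-27 at 30 to finish.
Site-28, Site-22, Site-8, Site-T: unused.
Cost = 2500×20 + 300×30 = 59000.

59000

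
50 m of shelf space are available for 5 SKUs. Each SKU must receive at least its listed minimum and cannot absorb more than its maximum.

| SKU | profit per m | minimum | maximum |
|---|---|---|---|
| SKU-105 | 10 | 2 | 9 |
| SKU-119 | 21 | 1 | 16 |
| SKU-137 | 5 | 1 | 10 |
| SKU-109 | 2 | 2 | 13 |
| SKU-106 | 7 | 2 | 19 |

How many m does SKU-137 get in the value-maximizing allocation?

4

Meeting every minimum uses 2+1+1+2+2 = 8 m, leaving 42.
Order the SKUs by profit per m: SKU-119 21 > SKU-105 10 > SKU-106 7 > SKU-137 5 > SKU-109 2.
SKU-119 takes 15 more to reach its cap of 16 — 27 left.
SKU-105: +7 to 9 (cap) — 20 left.
Give SKU-106 17 more to hit its cap of 19 — 3 left.
Only 3 left; SKU-137 takes them to reach 4.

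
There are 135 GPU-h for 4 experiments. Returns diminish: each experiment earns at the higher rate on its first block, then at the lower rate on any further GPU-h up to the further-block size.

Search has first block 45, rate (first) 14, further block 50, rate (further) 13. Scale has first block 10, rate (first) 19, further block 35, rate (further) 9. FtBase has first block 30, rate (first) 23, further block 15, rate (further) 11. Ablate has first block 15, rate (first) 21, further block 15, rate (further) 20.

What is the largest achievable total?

2385

Order all 8 blocks by rate: FtBase/first 23 > Ablate/first 21 > Ablate/second 20 > Scale/first 19 > Search/first 14 > Search/second 13 > FtBase/second 11 > Scale/second 9.
Fill FtBase first block (30 at 23) — 105 left.
Ablate/first (21): +15 — 90 left.
Ablate second at 20: fill all 15 — 75 left.
Scale first at 19: fill all 10 — 65 left.
Search/first (14): +45 — 20 left.
Search/second: +20 of 50 at 13; pool empty.
Total = 23×30 + 21×15 + 20×15 + 19×10 + 14×45 + 13×20 = 2385.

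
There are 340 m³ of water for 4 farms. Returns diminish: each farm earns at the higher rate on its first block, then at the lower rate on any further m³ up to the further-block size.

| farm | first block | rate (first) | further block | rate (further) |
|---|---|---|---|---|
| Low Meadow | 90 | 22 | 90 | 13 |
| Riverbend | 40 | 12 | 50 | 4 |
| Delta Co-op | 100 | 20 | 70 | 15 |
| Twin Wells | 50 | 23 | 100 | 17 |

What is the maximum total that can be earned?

6830

Rank every tier by rate: Twin Wells/tier1 23 > Low Meadow/tier1 22 > Delta Co-op/tier1 20 > Twin Wells/tier2 17 > Delta Co-op/tier2 15 > Low Meadow/tier2 13 > Riverbend/tier1 12 > Riverbend/tier2 4.
Fill Twin Wells tier1 block (50 at 23) → 290 left.
Fill Low Meadow tier1 block (90 at 22) → 200 left.
Fill Delta Co-op tier1 block (100 at 20) → 100 left.
Fill Twin Wells tier2 block (100 at 17) → 0 left.
Total = 23×50 + 22×90 + 20×100 + 17×100 = 6830.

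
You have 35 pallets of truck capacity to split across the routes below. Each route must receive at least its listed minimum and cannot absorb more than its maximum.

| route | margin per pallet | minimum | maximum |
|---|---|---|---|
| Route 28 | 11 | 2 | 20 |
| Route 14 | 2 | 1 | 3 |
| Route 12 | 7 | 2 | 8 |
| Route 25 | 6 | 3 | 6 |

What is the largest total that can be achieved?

314

Meeting every minimum uses 2+1+2+3 = 8 pallets, leaving 27.
Order the routes by margin per pallet: Route 28 11 > Route 12 7 > Route 25 6 > Route 14 2.
Route 28 takes 18 more to reach its cap of 20 ; 9 left.
Give Route 12 6 more to hit its cap of 8 ; 3 left.
Give Route 25 3 more to hit its cap of 6 ; 0 left.
Total = 11×20 + 2×1 + 7×8 + 6×6 = 314.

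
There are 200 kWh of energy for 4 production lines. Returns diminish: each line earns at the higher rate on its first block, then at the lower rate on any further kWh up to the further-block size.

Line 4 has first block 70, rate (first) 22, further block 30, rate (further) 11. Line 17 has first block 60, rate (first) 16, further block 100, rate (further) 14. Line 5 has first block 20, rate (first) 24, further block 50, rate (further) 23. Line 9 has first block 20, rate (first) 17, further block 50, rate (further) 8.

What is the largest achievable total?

Rank every tier by rate: Line 5/tier1 24 > Line 5/tier2 23 > Line 4/tier1 22 > Line 9/tier1 17 > Line 17/tier1 16 > Line 17/tier2 14 > Line 4/tier2 11 > Line 9/tier2 8.
Fill Line 5 tier1 block (20 at 24) — 180 left.
Line 5 tier2 at 23: fill all 50 — 130 left.
Line 4 tier1 at 22: fill all 70 — 60 left.
Line 9/tier1 (17): +20 — 40 left.
Line 17/tier1: +40 of 60 at 16; pool empty.
Total = 24×20 + 23×50 + 22×70 + 17×20 + 16×40 = 4150.

4150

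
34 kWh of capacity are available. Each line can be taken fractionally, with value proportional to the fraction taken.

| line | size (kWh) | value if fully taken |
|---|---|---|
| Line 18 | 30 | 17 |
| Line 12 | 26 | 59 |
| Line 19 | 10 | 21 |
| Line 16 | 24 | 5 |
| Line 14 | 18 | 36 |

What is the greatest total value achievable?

Best value per unit of size first: Line 12 59/26≈2.27, Line 19 21/10≈2.1, Line 14 36/18≈2, Line 18 17/30≈0.567, Line 16 5/24≈0.208.
Take all of Line 12 (26 kWh, value 59) ; 8 kWh left.
8 kWh left: a 8/10 share of Line 19 gives 21×8/10 = 16.8.
Total value = 75.8.

75.8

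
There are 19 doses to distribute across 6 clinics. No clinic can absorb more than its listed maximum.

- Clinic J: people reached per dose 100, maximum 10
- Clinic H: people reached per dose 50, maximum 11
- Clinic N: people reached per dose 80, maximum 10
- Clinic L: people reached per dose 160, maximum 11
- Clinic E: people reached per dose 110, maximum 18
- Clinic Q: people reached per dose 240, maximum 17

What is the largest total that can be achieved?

4400

Order the clinics by people reached per dose: Clinic Q 240 > Clinic L 160 > Clinic E 110 > Clinic J 100 > Clinic N 80 > Clinic H 50.
Give Clinic Q 17 to hit its cap of 17 — 2 left.
Clinic L has room for 11 but only 2 remain, so it gets 2.
Total = 160×2 + 240×17 = 4400.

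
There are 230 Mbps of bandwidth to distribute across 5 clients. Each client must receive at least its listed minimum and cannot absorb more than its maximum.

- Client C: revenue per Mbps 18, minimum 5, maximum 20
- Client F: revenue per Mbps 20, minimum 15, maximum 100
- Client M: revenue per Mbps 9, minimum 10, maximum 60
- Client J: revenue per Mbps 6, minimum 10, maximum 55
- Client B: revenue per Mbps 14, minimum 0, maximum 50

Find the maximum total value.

Meeting every minimum uses 5+15+10+10+0 = 40 Mbps, leaving 190.
Rank by revenue per Mbps: Client F 20 > Client C 18 > Client B 14 > Client M 9 > Client J 6.
Client F: +85 to 100 (cap) → 105 left.
Give Client C 15 more to hit its cap of 20 → 90 left.
Client B takes 50 more to reach its cap of 50 → 40 left.
Client M has room for 50 more but only 40 remain, so it gets 50.
Total = 18×20 + 20×100 + 9×50 + 6×10 + 14×50 = 3570.

3570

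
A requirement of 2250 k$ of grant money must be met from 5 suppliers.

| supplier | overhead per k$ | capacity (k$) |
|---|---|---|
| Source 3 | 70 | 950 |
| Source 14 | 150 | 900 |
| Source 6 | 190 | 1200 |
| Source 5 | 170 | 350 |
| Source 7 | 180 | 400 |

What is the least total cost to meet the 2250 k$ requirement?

Fill from the cheapest supplier first.
Source 3 (70): use full 950 ; 1300 k$ to go.
Take 900 from Source 14 at 150 ; need 400 more.
Source 5 (170): use full 350 ; 50 k$ to go.
Source 7 at 180: take 50 of its 400 ; requirement met.
Source 6: unused.
Cost = 950×70 + 900×150 + 350×170 + 50×180 = 270000.

270000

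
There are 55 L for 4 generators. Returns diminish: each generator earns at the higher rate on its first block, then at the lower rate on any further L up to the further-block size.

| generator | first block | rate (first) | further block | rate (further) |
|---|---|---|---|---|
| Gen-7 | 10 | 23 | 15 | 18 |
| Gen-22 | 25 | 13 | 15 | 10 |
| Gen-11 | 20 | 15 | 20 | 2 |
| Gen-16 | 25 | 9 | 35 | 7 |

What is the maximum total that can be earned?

Treat each block as its own option and order by rate: Gen-7/T1 23 > Gen-7/T2 18 > Gen-11/T1 15 > Gen-22/T1 13 > Gen-22/T2 10 > Gen-16/T1 9 > Gen-16/T2 7 > Gen-11/T2 2.
Gen-7 T1 at 23: fill all 10 — 45 left.
Gen-7 T2 at 18: fill all 15 — 30 left.
Fill Gen-11 T1 block (20 at 15) — 10 left.
10 remain; put them into Gen-22 T1 at 13.
Total = 23×10 + 18×15 + 15×20 + 13×10 = 930.

930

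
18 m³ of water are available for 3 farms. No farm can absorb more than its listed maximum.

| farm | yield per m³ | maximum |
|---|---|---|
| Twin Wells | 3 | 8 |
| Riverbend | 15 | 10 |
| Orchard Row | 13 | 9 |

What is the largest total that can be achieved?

254

Order the farms by yield per m³: Riverbend 15 > Orchard Row 13 > Twin Wells 3.
Riverbend: +10 to 10 (cap) — 8 left.
Orchard Row has room for 9 but only 8 remain, so it gets 8.
Total = 15×10 + 13×8 = 254.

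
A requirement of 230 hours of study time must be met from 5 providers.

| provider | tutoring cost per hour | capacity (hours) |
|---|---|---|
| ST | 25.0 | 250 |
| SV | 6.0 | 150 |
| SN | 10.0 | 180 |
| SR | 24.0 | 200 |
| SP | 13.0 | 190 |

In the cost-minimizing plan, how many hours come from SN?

80

Use providers in increasing cost order.
Take 150 from SV at 6.0 ; need 80 more.
SN at 10.0: take 80 of its 180 ; requirement met.
SP, SR, ST: unused.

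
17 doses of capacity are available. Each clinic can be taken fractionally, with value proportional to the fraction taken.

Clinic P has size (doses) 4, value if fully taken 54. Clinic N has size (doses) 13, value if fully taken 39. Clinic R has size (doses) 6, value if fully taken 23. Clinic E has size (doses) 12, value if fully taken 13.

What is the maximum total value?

98

Sort by value density: Clinic P 54/4≈13.5, Clinic R 23/6≈3.83, Clinic N 39/13≈3, Clinic E 13/12≈1.08.
Clinic P: take in full, 4 doses for value 54 — 13 left.
Clinic R: take in full, 6 doses for value 23 — 7 left.
7 doses left: a 7/13 share of Clinic N gives 39×7/13 = 21.
Total value = 98.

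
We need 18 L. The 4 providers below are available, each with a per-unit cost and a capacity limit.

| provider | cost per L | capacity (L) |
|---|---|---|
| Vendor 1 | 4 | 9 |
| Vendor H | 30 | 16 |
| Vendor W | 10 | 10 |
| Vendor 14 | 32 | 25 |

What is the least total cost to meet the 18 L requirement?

126

Cheapest first:
Vendor 1 at 4: take all 9 L ; 9 still needed.
Vendor W (10): take the remaining 9 ; done.
Vendor H, Vendor 14: unused.
Cost = 9×4 + 9×10 = 126.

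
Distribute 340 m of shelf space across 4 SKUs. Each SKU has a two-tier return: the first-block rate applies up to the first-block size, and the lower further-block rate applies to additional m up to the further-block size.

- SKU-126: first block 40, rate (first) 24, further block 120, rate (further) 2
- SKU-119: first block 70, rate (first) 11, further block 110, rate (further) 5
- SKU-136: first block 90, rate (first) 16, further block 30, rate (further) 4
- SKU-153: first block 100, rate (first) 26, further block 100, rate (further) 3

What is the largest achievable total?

5970

Order all 8 blocks by rate: SKU-153/T1 26 > SKU-126/T1 24 > SKU-136/T1 16 > SKU-119/T1 11 > SKU-119/T2 5 > SKU-136/T2 4 > SKU-153/T2 3 > SKU-126/T2 2.
SKU-153 T1 at 26: fill all 100 → 240 left.
SKU-126/T1 (24): +40 → 200 left.
SKU-136 T1 at 16: fill all 90 → 110 left.
Fill SKU-119 T1 block (70 at 11) → 40 left.
SKU-119/T2: +40 of 110 at 5; pool empty.
Total = 26×100 + 24×40 + 16×90 + 11×70 + 5×40 = 5970.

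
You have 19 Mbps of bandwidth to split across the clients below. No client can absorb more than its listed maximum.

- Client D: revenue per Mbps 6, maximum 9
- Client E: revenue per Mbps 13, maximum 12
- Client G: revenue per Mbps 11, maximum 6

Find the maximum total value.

Order the clients by revenue per Mbps: Client E 13 > Client G 11 > Client D 6.
Give Client E 12 to hit its cap of 12 — 7 left.
Client G takes 6 to reach its cap of 6 — 1 left.
Only 1 left; Client D takes them to reach 1.
Total = 6×1 + 13×12 + 11×6 = 228.

228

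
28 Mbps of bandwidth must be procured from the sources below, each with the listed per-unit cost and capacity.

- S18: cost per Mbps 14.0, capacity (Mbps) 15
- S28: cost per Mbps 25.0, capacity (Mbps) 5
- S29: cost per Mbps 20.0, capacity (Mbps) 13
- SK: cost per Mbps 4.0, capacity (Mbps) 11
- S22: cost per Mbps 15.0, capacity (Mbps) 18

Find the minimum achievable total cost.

284

Use sources in increasing cost order.
SK (4.0): use full 11 ; 17 Mbps to go.
S18 (14.0): use full 15 ; 2 Mbps to go.
Take 2 from S22 at 15.0 to finish.
S29, S28: unused.
Cost = 11×4.0 + 15×14.0 + 2×15.0 = 284.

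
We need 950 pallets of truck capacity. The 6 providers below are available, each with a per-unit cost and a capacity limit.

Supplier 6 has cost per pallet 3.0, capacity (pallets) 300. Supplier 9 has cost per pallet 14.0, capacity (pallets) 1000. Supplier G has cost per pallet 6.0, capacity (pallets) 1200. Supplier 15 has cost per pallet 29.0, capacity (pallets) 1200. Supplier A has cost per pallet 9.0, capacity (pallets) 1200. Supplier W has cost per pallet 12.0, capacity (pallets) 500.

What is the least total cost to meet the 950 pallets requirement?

4800

Cheapest first:
Supplier 6 (3.0): use full 300 → 650 pallets to go.
Take 650 from Supplier G at 6.0 to finish.
Supplier A, Supplier W, Supplier 9, Supplier 15: unused.
Cost = 300×3.0 + 650×6.0 = 4800.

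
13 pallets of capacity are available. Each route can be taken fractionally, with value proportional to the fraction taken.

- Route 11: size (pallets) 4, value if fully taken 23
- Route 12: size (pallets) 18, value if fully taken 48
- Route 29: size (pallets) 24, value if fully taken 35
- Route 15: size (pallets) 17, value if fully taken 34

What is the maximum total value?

47

Rank by value-to-size ratio: Route 11 23/4≈5.75, Route 12 48/18≈2.67, Route 15 34/17≈2, Route 29 35/24≈1.46.
All 4 pallets of Route 11 fit (value 23) — 9 remain.
Fill the last 9 pallets with part of Route 12: 9/18 of it earns 24.
Total value = 47.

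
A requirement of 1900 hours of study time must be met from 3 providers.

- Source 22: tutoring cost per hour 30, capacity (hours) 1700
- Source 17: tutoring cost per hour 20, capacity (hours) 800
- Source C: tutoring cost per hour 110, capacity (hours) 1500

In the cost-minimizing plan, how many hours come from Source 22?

1100

Cheapest first:
Take 800 from Source 17 at 20 ; need 1100 more.
Source 22 (30): take the remaining 1100 ; done.
Source C: unused.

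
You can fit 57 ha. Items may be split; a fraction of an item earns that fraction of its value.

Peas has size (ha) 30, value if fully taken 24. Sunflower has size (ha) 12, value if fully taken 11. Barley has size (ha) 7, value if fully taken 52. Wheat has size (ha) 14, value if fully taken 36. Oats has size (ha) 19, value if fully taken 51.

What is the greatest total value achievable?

Rank by value-to-size ratio: Barley 52/7≈7.43, Oats 51/19≈2.68, Wheat 36/14≈2.57, Sunflower 11/12≈0.917, Peas 24/30≈0.8.
All 7 ha of Barley fit (value 52) → 50 remain.
Take all of Oats (19 ha, value 51) → 31 ha left.
Take all of Wheat (14 ha, value 36) → 17 ha left.
All 12 ha of Sunflower fit (value 11) → 5 remain.
Fill the last 5 ha with part of Peas: 5/30 of it earns 4.
Total value = 154.

154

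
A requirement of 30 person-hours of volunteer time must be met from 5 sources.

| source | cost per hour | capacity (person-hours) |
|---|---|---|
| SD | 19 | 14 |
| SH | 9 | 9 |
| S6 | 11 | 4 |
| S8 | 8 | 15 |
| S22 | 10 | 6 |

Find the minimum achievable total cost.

261

Fill from the cheapest source first.
Take 15 from S8 at 8 → need 15 more.
SH (9): use full 9 → 6 person-hours to go.
Take 6 from S22 at 10 → need 0 more.
S6, SD: unused.
Cost = 15×8 + 9×9 + 6×10 = 261.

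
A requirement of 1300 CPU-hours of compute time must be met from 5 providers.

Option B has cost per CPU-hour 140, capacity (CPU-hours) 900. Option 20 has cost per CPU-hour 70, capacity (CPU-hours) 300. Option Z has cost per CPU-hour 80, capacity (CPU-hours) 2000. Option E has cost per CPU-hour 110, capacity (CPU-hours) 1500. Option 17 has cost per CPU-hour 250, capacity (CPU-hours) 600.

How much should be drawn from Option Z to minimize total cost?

Cheapest first:
Option 20 (70): use full 300 — 1000 CPU-hours to go.
Option Z at 80: take 1000 of its 2000 — requirement met.
Option E, Option B, Option 17: unused.

1000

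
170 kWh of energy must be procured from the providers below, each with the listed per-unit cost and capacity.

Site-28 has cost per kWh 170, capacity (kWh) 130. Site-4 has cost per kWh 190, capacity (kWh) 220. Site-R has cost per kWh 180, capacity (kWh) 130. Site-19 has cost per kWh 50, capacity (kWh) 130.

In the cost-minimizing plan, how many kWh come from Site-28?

40

Use providers in increasing cost order.
Site-19 (50): use full 130 ; 40 kWh to go.
Site-28 (170): take the remaining 40 ; done.
Site-R, Site-4: unused.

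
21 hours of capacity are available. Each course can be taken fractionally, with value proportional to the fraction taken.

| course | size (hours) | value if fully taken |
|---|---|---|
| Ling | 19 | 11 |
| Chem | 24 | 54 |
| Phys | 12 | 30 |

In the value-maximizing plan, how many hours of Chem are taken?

9

Sort by value density: Phys 30/12≈2.5, Chem 54/24≈2.25, Ling 11/19≈0.579.
Take all of Phys (12 hours, value 30) → 9 hours left.
Only 9 hours remain; take 9/24 of Chem for value 54×9/24 = 20.25.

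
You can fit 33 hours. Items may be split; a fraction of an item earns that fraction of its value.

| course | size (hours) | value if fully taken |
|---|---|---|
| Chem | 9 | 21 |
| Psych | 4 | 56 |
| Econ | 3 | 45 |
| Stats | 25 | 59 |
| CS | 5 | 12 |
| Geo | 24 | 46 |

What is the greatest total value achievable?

162.56

Best value per unit of size first: Econ 45/3≈15, Psych 56/4≈14, CS 12/5≈2.4, Stats 59/25≈2.36, Chem 21/9≈2.33, Geo 46/24≈1.92.
Econ: take in full, 3 hours for value 45 ; 30 left.
Psych: take in full, 4 hours for value 56 ; 26 left.
All 5 hours of CS fit (value 12) ; 21 remain.
21 hours left: a 21/25 share of Stats gives 59×21/25 = 49.56.
Total value = 162.56.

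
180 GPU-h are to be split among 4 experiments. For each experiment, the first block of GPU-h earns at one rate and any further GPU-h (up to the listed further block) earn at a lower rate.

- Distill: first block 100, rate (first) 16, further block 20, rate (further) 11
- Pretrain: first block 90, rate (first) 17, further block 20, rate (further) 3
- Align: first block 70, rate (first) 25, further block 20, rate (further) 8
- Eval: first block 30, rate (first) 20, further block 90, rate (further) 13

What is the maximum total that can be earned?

Treat each block as its own option and order by rate: Align/first 25 > Eval/first 20 > Pretrain/first 17 > Distill/first 16 > Eval/second 13 > Distill/second 11 > Align/second 8 > Pretrain/second 3.
Align first at 25: fill all 70 → 110 left.
Eval/first (20): +30 → 80 left.
Pretrain first at 17: only 80 left, fill 80.
Total = 25×70 + 20×30 + 17×80 = 3710.

3710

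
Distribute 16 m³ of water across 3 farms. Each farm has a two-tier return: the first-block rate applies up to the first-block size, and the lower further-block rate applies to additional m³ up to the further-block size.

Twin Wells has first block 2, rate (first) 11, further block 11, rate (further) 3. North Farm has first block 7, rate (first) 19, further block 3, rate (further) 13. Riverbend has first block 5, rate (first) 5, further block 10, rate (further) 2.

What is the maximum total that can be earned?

Order all 6 blocks by rate: North Farm/T1 19 > North Farm/T2 13 > Twin Wells/T1 11 > Riverbend/T1 5 > Twin Wells/T2 3 > Riverbend/T2 2.
North Farm T1 at 19: fill all 7 → 9 left.
North Farm/T2 (13): +3 → 6 left.
Fill Twin Wells T1 block (2 at 11) → 4 left.
Riverbend/T1: +4 of 5 at 5; pool empty.
Total = 19×7 + 13×3 + 11×2 + 5×4 = 214.

214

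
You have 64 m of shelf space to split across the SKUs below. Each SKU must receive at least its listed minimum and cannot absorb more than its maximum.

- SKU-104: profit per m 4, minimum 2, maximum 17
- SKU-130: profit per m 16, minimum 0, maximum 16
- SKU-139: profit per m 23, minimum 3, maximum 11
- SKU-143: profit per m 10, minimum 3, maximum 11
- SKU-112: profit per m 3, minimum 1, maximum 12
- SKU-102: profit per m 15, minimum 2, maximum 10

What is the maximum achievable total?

Meeting every minimum uses 2+0+3+3+1+2 = 11 m, leaving 53.
Highest profit per m first: SKU-139 23 > SKU-130 16 > SKU-102 15 > SKU-143 10 > SKU-104 4 > SKU-112 3.
Give SKU-139 8 more to hit its cap of 11 → 45 left.
SKU-130: +16 to 16 (cap) → 29 left.
SKU-102: +8 to 10 (cap) → 21 left.
SKU-143: +8 to 11 (cap) → 13 left.
SKU-104 has room for 15 more but only 13 remain, so it gets 15.
Total = 4×15 + 16×16 + 23×11 + 10×11 + 3×1 + 15×10 = 832.

832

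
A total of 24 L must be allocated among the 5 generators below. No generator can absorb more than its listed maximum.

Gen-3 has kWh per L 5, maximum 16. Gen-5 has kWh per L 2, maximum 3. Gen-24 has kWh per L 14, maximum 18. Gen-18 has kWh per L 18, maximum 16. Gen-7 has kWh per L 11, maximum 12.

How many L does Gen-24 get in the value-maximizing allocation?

Rank by kWh per L: Gen-18 18 > Gen-24 14 > Gen-7 11 > Gen-3 5 > Gen-5 2.
Gen-18 takes 16 to reach its cap of 16 — 8 left.
Gen-24: +8 (room for 18) → 8. Pool exhausted.

8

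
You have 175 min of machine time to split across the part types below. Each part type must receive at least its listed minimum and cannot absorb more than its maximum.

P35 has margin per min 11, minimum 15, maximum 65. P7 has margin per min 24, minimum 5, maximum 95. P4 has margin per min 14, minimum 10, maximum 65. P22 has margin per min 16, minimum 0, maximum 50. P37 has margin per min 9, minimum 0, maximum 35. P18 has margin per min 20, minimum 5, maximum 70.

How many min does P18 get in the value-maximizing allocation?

Meeting every minimum uses 15+5+10+0+0+5 = 35 min, leaving 140.
Rank by margin per min: P7 24 > P18 20 > P22 16 > P4 14 > P35 11 > P37 9.
P7: +90 to 95 (cap) — 50 left.
P18: +50 (room for 65) → 55. Pool exhausted.

55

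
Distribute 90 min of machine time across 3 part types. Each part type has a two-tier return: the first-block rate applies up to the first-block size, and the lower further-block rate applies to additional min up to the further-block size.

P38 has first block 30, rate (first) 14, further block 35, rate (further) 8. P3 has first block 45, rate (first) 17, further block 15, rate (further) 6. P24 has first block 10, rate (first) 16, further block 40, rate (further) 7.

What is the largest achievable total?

Order all 6 blocks by rate: P3/first 17 > P24/first 16 > P38/first 14 > P38/second 8 > P24/second 7 > P3/second 6.
P3/first (17): +45 — 45 left.
P24/first (16): +10 — 35 left.
P38/first (14): +30 — 5 left.
5 remain; put them into P38 second at 8.
Total = 17×45 + 16×10 + 14×30 + 8×5 = 1385.

1385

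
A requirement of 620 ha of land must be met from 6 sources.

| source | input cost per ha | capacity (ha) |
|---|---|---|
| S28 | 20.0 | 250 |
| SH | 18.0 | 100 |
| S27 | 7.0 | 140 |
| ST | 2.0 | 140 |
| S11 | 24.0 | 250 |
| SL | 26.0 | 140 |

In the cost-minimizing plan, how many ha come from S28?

Fill from the cheapest source first.
ST at 2.0: take all 140 ha → 480 still needed.
S27 at 7.0: take all 140 ha → 340 still needed.
SH (18.0): use full 100 → 240 ha to go.
S28 at 20.0: take 240 of its 250 → requirement met.
S11, SL: unused.

240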